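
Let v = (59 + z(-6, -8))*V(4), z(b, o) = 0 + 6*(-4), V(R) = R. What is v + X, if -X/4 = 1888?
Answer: -7412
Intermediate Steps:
z(b, o) = -24 (z(b, o) = 0 - 24 = -24)
X = -7552 (X = -4*1888 = -7552)
v = 140 (v = (59 - 24)*4 = 35*4 = 140)
v + X = 140 - 7552 = -7412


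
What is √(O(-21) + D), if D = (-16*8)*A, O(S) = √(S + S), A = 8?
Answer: √(-1024 + I*√42) ≈ 0.1013 + 32.0*I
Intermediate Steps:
O(S) = √2*√S (O(S) = √(2*S) = √2*√S)
D = -1024 (D = -16*8*8 = -128*8 = -1024)
√(O(-21) + D) = √(√2*√(-21) - 1024) = √(√2*(I*√21) - 1024) = √(I*√42 - 1024) = √(-1024 + I*√42)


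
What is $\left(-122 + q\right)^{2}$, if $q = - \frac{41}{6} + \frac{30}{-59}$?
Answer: $\frac{2096449369}{125316} \approx 16729.0$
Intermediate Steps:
$q = - \frac{2599}{354}$ ($q = \left(-41\right) \frac{1}{6} + 30 \left(- \frac{1}{59}\right) = - \frac{41}{6} - \frac{30}{59} = - \frac{2599}{354} \approx -7.3418$)
$\left(-122 + q\right)^{2} = \left(-122 - \frac{2599}{354}\right)^{2} = \left(- \frac{45787}{354}\right)^{2} = \frac{2096449369}{125316}$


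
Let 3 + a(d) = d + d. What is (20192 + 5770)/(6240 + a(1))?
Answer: 25962/6239 ≈ 4.1612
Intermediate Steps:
a(d) = -3 + 2*d (a(d) = -3 + (d + d) = -3 + 2*d)
(20192 + 5770)/(6240 + a(1)) = (20192 + 5770)/(6240 + (-3 + 2*1)) = 25962/(6240 + (-3 + 2)) = 25962/(6240 - 1) = 25962/6239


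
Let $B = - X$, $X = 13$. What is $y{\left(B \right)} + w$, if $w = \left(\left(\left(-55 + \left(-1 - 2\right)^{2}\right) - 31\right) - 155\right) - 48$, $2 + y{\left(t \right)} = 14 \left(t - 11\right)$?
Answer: $-618$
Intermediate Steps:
$B = -13$ ($B = \left(-1\right) 13 = -13$)
$y{\left(t \right)} = -156 + 14 t$ ($y{\left(t \right)} = -2 + 14 \left(t - 11\right) = -2 + 14 \left(-11 + t\right) = -2 + \left(-154 + 14 t\right) = -156 + 14 t$)
$w = -280$ ($w = \left(\left(\left(-55 + \left(-3\right)^{2}\right) - 31\right) - 155\right) - 48 = \left(\left(\left(-55 + 9\right) - 31\right) - 155\right) - 48 = \left(\left(-46 - 31\right) - 155\right) - 48 = \left(-77 - 155\right) - 48 = -232 - 48 = -280$)
$y{\left(B \right)} + w = \left(-156 + 14 \left(-13\right)\right) - 280 = \left(-156 - 182\right) - 280 = -338 - 280 = -618$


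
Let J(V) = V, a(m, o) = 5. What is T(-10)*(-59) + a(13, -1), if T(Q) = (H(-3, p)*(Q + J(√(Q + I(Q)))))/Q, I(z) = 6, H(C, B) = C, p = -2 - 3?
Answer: 182 - 177*I/5 ≈ 182.0 - 35.4*I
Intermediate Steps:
p = -5
T(Q) = (-3*Q - 3*√(6 + Q))/Q (T(Q) = (-3*(Q + √(Q + 6)))/Q = (-3*(Q + √(6 + Q)))/Q = (-3*Q - 3*√(6 + Q))/Q)
T(-10)*(-59) + a(13, -1) = (-3 - 3*√(6 - 10)/(-10))*(-59) + 5 = (-3 - 3*(-⅒)*√(-4))*(-59) + 5 = (-3 - 3*(-⅒)*2*I)*(-59) + 5 = (-3 + 3*I/5)*(-59) + 5 = (177 - 177*I/5) + 5 = 182 - 177*I/5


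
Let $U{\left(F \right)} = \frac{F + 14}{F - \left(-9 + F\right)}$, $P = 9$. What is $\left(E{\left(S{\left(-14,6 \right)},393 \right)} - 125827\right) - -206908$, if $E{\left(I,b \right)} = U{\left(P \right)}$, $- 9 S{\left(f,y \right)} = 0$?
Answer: $\frac{729752}{9} \approx 81084.0$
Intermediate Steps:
$S{\left(f,y \right)} = 0$ ($S{\left(f,y \right)} = \left(- \frac{1}{9}\right) 0 = 0$)
$U{\left(F \right)} = \frac{14}{9} + \frac{F}{9}$ ($U{\left(F \right)} = \frac{14 + F}{9} = \left(14 + F\right) \frac{1}{9} = \frac{14}{9} + \frac{F}{9}$)
$E{\left(I,b \right)} = \frac{23}{9}$ ($E{\left(I,b \right)} = \frac{14}{9} + \frac{1}{9} \cdot 9 = \frac{14}{9} + 1 = \frac{23}{9}$)
$\left(E{\left(S{\left(-14,6 \right)},393 \right)} - 125827\right) - -206908 = \left(\frac{23}{9} - 125827\right) - -206908 = \left(\frac{23}{9} - 125827\right) + 206908 = - \frac{1132420}{9} + 206908 = \frac{729752}{9}$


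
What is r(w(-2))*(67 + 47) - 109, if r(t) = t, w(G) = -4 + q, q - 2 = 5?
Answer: 233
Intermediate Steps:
q = 7 (q = 2 + 5 = 7)
w(G) = 3 (w(G) = -4 + 7 = 3)
r(w(-2))*(67 + 47) - 109 = 3*(67 + 47) - 109 = 3*114 - 109 = 342 - 109 = 233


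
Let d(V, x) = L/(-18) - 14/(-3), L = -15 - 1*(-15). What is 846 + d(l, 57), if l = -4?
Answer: 2552/3 ≈ 850.67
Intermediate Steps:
L = 0 (L = -15 + 15 = 0)
d(V, x) = 14/3 (d(V, x) = 0/(-18) - 14/(-3) = 0*(-1/18) - 14*(-1/3) = 0 + 14/3 = 14/3)
846 + d(l, 57) = 846 + 14/3 = 2552/3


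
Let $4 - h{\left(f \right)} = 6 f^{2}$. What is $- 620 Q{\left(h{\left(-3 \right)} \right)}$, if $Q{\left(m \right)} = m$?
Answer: $31000$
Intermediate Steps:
$h{\left(f \right)} = 4 - 6 f^{2}$
$- 620 Q{\left(h{\left(-3 \right)} \right)} = - 620 \left(4 - 6 \left(-3\right)^{2}\right) = - 620 \left(4 - 54\right) = \left(-620\right) \left(-50\right) = 31000$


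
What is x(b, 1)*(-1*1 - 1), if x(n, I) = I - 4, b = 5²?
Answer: 6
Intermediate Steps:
b = 25
x(n, I) = -4 + I
x(b, 1)*(-1*1 - 1) = (-4 + 1)*(-1*1 - 1) = -3*(-1 - 1) = -3*(-2) = 6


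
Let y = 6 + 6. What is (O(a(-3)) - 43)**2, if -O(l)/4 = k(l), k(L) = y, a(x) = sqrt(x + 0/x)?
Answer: 8281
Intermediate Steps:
y = 12
a(x) = sqrt(x) (a(x) = sqrt(x + 0) = sqrt(x))
k(L) = 12
O(l) = -48 (O(l) = -4*12 = -48)
(O(a(-3)) - 43)**2 = (-48 - 43)**2 = (-91)**2 = 8281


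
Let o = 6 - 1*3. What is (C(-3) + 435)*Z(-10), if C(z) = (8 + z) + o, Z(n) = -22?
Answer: -9746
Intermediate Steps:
o = 3 (o = 6 - 3 = 3)
C(z) = 11 + z (C(z) = (8 + z) + 3 = 11 + z)
(C(-3) + 435)*Z(-10) = ((11 - 3) + 435)*(-22) = (8 + 435)*(-22) = 443*(-22) = -9746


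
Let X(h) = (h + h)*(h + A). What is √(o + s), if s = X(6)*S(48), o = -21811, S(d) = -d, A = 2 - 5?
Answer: I*√23539 ≈ 153.42*I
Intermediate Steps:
A = -3
X(h) = 2*h*(-3 + h) (X(h) = (h + h)*(h - 3) = (2*h)*(-3 + h) = 2*h*(-3 + h))
s = -1728 (s = (2*6*(-3 + 6))*(-1*48) = (2*6*3)*(-48) = 36*(-48) = -1728)
√(o + s) = √(-21811 - 1728) = √(-23539) = I*√23539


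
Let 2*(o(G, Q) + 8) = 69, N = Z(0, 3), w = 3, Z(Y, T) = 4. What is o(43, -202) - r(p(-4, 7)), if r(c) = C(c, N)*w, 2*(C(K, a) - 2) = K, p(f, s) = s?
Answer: 10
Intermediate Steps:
N = 4
C(K, a) = 2 + K/2
o(G, Q) = 53/2 (o(G, Q) = -8 + (½)*69 = -8 + 69/2 = 53/2)
r(c) = 6 + 3*c/2 (r(c) = (2 + c/2)*3 = 6 + 3*c/2)
o(43, -202) - r(p(-4, 7)) = 53/2 - (6 + (3/2)*7) = 53/2 - (6 + 21/2) = 53/2 - 1*33/2 = 53/2 - 33/2 = 10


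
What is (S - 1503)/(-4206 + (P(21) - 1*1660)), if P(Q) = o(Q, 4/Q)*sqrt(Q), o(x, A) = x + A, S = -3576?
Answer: 625661694/722411051 + 2260155*sqrt(21)/722411051 ≈ 0.88041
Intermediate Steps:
o(x, A) = A + x
P(Q) = sqrt(Q)*(Q + 4/Q) (P(Q) = (4/Q + Q)*sqrt(Q) = (Q + 4/Q)*sqrt(Q) = sqrt(Q)*(Q + 4/Q))
(S - 1503)/(-4206 + (P(21) - 1*1660)) = (-3576 - 1503)/(-4206 + ((4 + 21**2)/sqrt(21) - 1*1660)) = -5079/(-4206 + ((sqrt(21)/21)*(4 + 441) - 1660)) = -5079/(-4206 + ((sqrt(21)/21)*445 - 1660)) = -5079/(-4206 + (445*sqrt(21)/21 - 1660)) = -5079/(-4206 + (-1660 + 445*sqrt(21)/21)) = -5079/(-5866 + 445*sqrt(21)/21)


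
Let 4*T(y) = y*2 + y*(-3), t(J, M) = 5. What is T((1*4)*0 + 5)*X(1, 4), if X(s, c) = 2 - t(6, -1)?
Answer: 15/4 ≈ 3.7500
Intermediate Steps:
T(y) = -y/4 (T(y) = (y*2 + y*(-3))/4 = (2*y - 3*y)/4 = (-y)/4 = -y/4)
X(s, c) = -3 (X(s, c) = 2 - 1*5 = 2 - 5 = -3)
T((1*4)*0 + 5)*X(1, 4) = -((1*4)*0 + 5)/4*(-3) = -(4*0 + 5)/4*(-3) = -(0 + 5)/4*(-3) = -¼*5*(-3) = -5/4*(-3) = 15/4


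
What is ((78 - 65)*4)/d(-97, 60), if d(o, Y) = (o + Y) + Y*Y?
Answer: 52/3563 ≈ 0.014594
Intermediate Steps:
d(o, Y) = Y + o + Y**2 (d(o, Y) = (Y + o) + Y**2 = Y + o + Y**2)
((78 - 65)*4)/d(-97, 60) = ((78 - 65)*4)/(60 - 97 + 60**2) = (13*4)/(60 - 97 + 3600) = 52/3563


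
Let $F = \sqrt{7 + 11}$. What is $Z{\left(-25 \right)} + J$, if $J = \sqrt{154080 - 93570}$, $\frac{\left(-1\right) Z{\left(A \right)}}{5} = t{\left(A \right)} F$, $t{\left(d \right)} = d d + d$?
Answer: $\sqrt{60510} - 9000 \sqrt{2} \approx -12482.0$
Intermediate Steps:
$t{\left(d \right)} = d + d^{2}$ ($t{\left(d \right)} = d^{2} + d = d + d^{2}$)
$F = 3 \sqrt{2}$ ($F = \sqrt{18} = 3 \sqrt{2} \approx 4.2426$)
$Z{\left(A \right)} = - 15 A \sqrt{2} \left(1 + A\right)$ ($Z{\left(A \right)} = - 5 A \left(1 + A\right) 3 \sqrt{2} = - 5 \cdot 3 A \sqrt{2} \left(1 + A\right) = - 15 A \sqrt{2} \left(1 + A\right)$)
$J = \sqrt{60510} \approx 245.99$
$Z{\left(-25 \right)} + J = \left(-15\right) \left(-25\right) \sqrt{2} \left(1 - 25\right) + \sqrt{60510} = \left(-15\right) \left(-25\right) \sqrt{2} \left(-24\right) + \sqrt{60510} = - 9000 \sqrt{2} + \sqrt{60510} = \sqrt{60510} - 9000 \sqrt{2}$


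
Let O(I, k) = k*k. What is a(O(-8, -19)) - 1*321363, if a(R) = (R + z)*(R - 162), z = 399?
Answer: -170123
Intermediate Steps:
O(I, k) = k²
a(R) = (-162 + R)*(399 + R) (a(R) = (R + 399)*(R - 162) = (399 + R)*(-162 + R) = (-162 + R)*(399 + R))
a(O(-8, -19)) - 1*321363 = (-64638 + ((-19)²)² + 237*(-19)²) - 1*321363 = (-64638 + 361² + 237*361) - 321363 = (-64638 + 130321 + 85557) - 321363 = 151240 - 321363 = -170123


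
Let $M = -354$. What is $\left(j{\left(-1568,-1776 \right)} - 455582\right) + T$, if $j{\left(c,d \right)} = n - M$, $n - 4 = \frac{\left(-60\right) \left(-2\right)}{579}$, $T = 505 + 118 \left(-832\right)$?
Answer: $- \frac{106708695}{193} \approx -5.529 \cdot 10^{5}$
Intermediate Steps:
$T = -97671$ ($T = 505 - 98176 = -97671$)
$n = \frac{812}{193}$ ($n = 4 + \frac{\left(-60\right) \left(-2\right)}{579} = 4 + 120 \cdot \frac{1}{579} = 4 + \frac{40}{193} = \frac{812}{193} \approx 4.2073$)
$j{\left(c,d \right)} = \frac{69134}{193}$ ($j{\left(c,d \right)} = \frac{812}{193} - -354 = \frac{812}{193} + 354 = \frac{69134}{193}$)
$\left(j{\left(-1568,-1776 \right)} - 455582\right) + T = \left(\frac{69134}{193} - 455582\right) - 97671 = - \frac{87858192}{193} - 97671 = - \frac{106708695}{193}$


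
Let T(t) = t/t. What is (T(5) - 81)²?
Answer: 6400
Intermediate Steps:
T(t) = 1
(T(5) - 81)² = (1 - 81)² = (-80)² = 6400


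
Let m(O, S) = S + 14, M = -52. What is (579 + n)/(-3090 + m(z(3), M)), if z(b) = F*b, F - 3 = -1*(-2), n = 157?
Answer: -4/17 ≈ -0.23529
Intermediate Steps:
F = 5 (F = 3 - 1*(-2) = 3 + 2 = 5)
z(b) = 5*b
m(O, S) = 14 + S
(579 + n)/(-3090 + m(z(3), M)) = (579 + 157)/(-3090 + (14 - 52)) = 736/(-3090 - 38) = 736/(-3128) = 736*(-1/3128) = -4/17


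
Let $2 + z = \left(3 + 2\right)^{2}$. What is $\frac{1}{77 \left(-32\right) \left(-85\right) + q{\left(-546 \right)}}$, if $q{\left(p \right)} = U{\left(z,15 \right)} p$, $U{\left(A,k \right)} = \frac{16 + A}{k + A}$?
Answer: $\frac{19}{3968713} \approx 4.7874 \cdot 10^{-6}$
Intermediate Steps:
$z = 23$ ($z = -2 + \left(3 + 2\right)^{2} = -2 + 5^{2} = -2 + 25 = 23$)
$U{\left(A,k \right)} = \frac{16 + A}{A + k}$
$q{\left(p \right)} = \frac{39 p}{38}$ ($q{\left(p \right)} = \frac{16 + 23}{23 + 15} p = \frac{1}{38} \cdot 39 p = \frac{39 p}{38}$)
$\frac{1}{77 \left(-32\right) \left(-85\right) + q{\left(-546 \right)}} = \frac{1}{77 \left(-32\right) \left(-85\right) + \frac{39}{38} \left(-546\right)} = \frac{1}{\left(-2464\right) \left(-85\right) - \frac{10647}{19}} = \frac{1}{209440 - \frac{10647}{19}} = \frac{1}{\frac{3968713}{19}} = \frac{19}{3968713}$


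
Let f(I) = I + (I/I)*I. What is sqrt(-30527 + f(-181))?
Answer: I*sqrt(30889) ≈ 175.75*I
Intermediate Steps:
f(I) = 2*I (f(I) = I + 1*I = I + I = 2*I)
sqrt(-30527 + f(-181)) = sqrt(-30527 + 2*(-181)) = sqrt(-30527 - 362) = sqrt(-30889) = I*sqrt(30889)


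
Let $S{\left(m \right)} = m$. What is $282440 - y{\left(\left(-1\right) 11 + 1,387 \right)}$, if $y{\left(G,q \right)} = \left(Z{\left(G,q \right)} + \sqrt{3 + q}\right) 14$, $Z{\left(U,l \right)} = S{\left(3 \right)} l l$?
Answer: $-6007858 - 14 \sqrt{390} \approx -6.0081 \cdot 10^{6}$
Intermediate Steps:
$Z{\left(U,l \right)} = 3 l^{2}$ ($Z{\left(U,l \right)} = 3 l l = 3 l^{2}$)
$y{\left(G,q \right)} = 14 \sqrt{3 + q} + 42 q^{2}$ ($y{\left(G,q \right)} = \left(3 q^{2} + \sqrt{3 + q}\right) 14 = \left(\sqrt{3 + q} + 3 q^{2}\right) 14 = 14 \sqrt{3 + q} + 42 q^{2}$)
$282440 - y{\left(\left(-1\right) 11 + 1,387 \right)} = 282440 - \left(14 \sqrt{3 + 387} + 42 \cdot 387^{2}\right) = 282440 - \left(14 \sqrt{390} + 42 \cdot 149769\right) = 282440 - \left(14 \sqrt{390} + 6290298\right) = 282440 - \left(6290298 + 14 \sqrt{390}\right) = -6007858 - 14 \sqrt{390}$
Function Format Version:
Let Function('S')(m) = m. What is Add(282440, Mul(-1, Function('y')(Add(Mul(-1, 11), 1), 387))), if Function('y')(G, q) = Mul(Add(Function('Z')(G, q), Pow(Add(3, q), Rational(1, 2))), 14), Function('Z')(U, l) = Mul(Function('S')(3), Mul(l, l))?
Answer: Add(-6007858, Mul(-14, Pow(390, Rational(1, 2)))) ≈ -6.0081e+6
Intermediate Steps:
Function('Z')(U, l) = Mul(3, Pow(l, 2)) (Function('Z')(U, l) = Mul(3, Mul(l, l)) = Mul(3, Pow(l, 2)))
Function('y')(G, q) = Add(Mul(14, Pow(Add(3, q), Rational(1, 2))), Mul(42, Pow(q, 2))) (Function('y')(G, q) = Mul(Add(Mul(3, Pow(q, 2)), Pow(Add(3, q), Rational(1, 2))), 14) = Mul(Add(Pow(Add(3, q), Rational(1, 2)), Mul(3, Pow(q, 2))), 14) = Add(Mul(14, Pow(Add(3, q), Rational(1, 2))), Mul(42, Pow(q, 2))))
Add(282440, Mul(-1, Function('y')(Add(Mul(-1, 11), 1), 387))) = Add(282440, Mul(-1, Add(Mul(14, Pow(Add(3, 387), Rational(1, 2))), Mul(42, Pow(387, 2))))) = Add(282440, Mul(-1, Add(Mul(14, Pow(390, Rational(1, 2))), Mul(42, 149769)))) = Add(282440, Mul(-1, Add(Mul(14, Pow(390, Rational(1, 2))), 6290298))) = Add(282440, Mul(-1, Add(6290298, Mul(14, Pow(390, Rational(1, 2)))))) = Add(282440, Add(-6290298, Mul(-14, Pow(390, Rational(1, 2))))) = Add(-6007858, Mul(-14, Pow(390, Rational(1, 2))))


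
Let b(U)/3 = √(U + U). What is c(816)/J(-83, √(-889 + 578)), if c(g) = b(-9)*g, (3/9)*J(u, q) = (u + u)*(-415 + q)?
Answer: -51*√622/596687 + 255*I*√2/7189 ≈ -0.0021317 + 0.050163*I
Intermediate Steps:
J(u, q) = 6*u*(-415 + q) (J(u, q) = 3*((u + u)*(-415 + q)) = 3*((2*u)*(-415 + q)) = 3*(2*u*(-415 + q)) = 6*u*(-415 + q))
b(U) = 3*√2*√U (b(U) = 3*√(U + U) = 3*√(2*U) = 3*(√2*√U) = 3*√2*√U)
c(g) = 9*I*g*√2 (c(g) = (3*√2*√(-9))*g = (3*√2*(3*I))*g = (9*I*√2)*g = 9*I*g*√2)
c(816)/J(-83, √(-889 + 578)) = (9*I*816*√2)/((6*(-83)*(-415 + √(-889 + 578)))) = (7344*I*√2)/((6*(-83)*(-415 + √(-311)))) = (7344*I*√2)/((6*(-83)*(-415 + I*√311))) = (7344*I*√2)/(206670 - 498*I*√311) = 7344*I*√2/(206670 - 498*I*√311)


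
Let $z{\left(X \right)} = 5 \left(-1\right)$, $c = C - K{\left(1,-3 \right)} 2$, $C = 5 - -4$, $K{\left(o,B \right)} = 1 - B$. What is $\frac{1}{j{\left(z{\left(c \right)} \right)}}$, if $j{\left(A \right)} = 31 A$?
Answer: $- \frac{1}{155} \approx -0.0064516$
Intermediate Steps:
$C = 9$ ($C = 5 + 4 = 9$)
$c = 1$ ($c = 9 - \left(1 - -3\right) 2 = 9 - \left(1 + 3\right) 2 = 9 - 4 \cdot 2 = 9 - 8 = 1$)
$z{\left(X \right)} = -5$
$\frac{1}{j{\left(z{\left(c \right)} \right)}} = \frac{1}{31 \left(-5\right)} = \frac{1}{-155} = - \frac{1}{155}$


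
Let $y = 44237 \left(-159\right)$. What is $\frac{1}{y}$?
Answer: $- \frac{1}{7033683} \approx -1.4217 \cdot 10^{-7}$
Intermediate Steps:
$y = -7033683$
$\frac{1}{y} = \frac{1}{-7033683} = - \frac{1}{7033683}$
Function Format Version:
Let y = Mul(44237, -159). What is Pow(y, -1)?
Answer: Rational(-1, 7033683) ≈ -1.4217e-7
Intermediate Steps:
y = -7033683
Pow(y, -1) = Pow(-7033683, -1) = Rational(-1, 7033683)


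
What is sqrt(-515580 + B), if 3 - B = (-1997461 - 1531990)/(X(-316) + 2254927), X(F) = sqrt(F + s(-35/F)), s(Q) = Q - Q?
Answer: sqrt(2)*sqrt((-581292484214 - 515577*I*sqrt(79))/(2254927 + 2*I*sqrt(79))) ≈ 8.5923e-9 - 718.04*I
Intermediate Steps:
s(Q) = 0
X(F) = sqrt(F) (X(F) = sqrt(F + 0) = sqrt(F))
B = 3 + 3529451/(2254927 + 2*I*sqrt(79)) (B = 3 - (-1997461 - 1531990)/(sqrt(-316) + 2254927) = 3 - (-3529451)/(2*I*sqrt(79) + 2254927) = 3 - (-3529451)/(2254927 + 2*I*sqrt(79)) = 3 + 3529451/(2254927 + 2*I*sqrt(79)) ≈ 4.5652 - 1.2339e-5*I)
sqrt(-515580 + B) = sqrt(-515580 + (23212741682012/5084695775645 - 7058902*I*sqrt(79)/5084695775645)) = sqrt(-2621544235265367088/5084695775645 - 7058902*I*sqrt(79)/5084695775645)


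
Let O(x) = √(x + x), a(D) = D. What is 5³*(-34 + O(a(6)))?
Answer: -4250 + 250*√3 ≈ -3817.0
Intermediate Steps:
O(x) = √2*√x (O(x) = √(2*x) = √2*√x)
5³*(-34 + O(a(6))) = 5³*(-34 + √2*√6) = 125*(-34 + 2*√3) = -4250 + 250*√3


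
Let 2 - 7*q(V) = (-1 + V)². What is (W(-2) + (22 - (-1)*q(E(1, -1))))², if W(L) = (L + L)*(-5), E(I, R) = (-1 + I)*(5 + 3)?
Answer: 87025/49 ≈ 1776.0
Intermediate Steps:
E(I, R) = -8 + 8*I (E(I, R) = (-1 + I)*8 = -8 + 8*I)
W(L) = -10*L (W(L) = (2*L)*(-5) = -10*L)
q(V) = 2/7 - (-1 + V)²/7
(W(-2) + (22 - (-1)*q(E(1, -1))))² = (-10*(-2) + (22 - (-1)*(2/7 - (-1 + (-8 + 8*1))²/7)))² = (20 + (22 - (-1)*(2/7 - (-1 + (-8 + 8))²/7)))² = (20 + (22 - (-1)*(2/7 - (-1 + 0)²/7)))² = (20 + (22 - (-1)*(2/7 - ⅐*(-1)²)))² = (20 + (22 - (-1)*(2/7 - ⅐*1)))² = (20 + (22 - (-1)*(2/7 - ⅐)))² = (20 + (22 - (-1)/7))² = (20 + (22 - 1*(-⅐)))² = (20 + (22 + ⅐))² = (20 + 155/7)² = (295/7)² = 87025/49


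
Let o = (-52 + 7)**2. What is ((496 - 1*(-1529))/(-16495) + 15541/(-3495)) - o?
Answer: -23400945359/11530005 ≈ -2029.6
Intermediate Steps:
o = 2025 (o = (-45)**2 = 2025)
((496 - 1*(-1529))/(-16495) + 15541/(-3495)) - o = ((496 - 1*(-1529))/(-16495) + 15541/(-3495)) - 1*2025 = ((496 + 1529)*(-1/16495) + 15541*(-1/3495)) - 2025 = (2025*(-1/16495) - 15541/3495) - 2025 = (-405/3299 - 15541/3495) - 2025 = -52685234/11530005 - 2025 = -23400945359/11530005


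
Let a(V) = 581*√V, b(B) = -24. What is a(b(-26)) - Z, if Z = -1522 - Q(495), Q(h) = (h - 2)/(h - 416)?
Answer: 120731/79 + 1162*I*√6 ≈ 1528.2 + 2846.3*I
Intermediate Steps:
Q(h) = (-2 + h)/(-416 + h)
Z = -120731/79 (Z = -1522 - (-2 + 495)/(-416 + 495) = -1522 - 493/79 = -120731/79 ≈ -1528.2)
a(b(-26)) - Z = 581*√(-24) - 1*(-120731/79) = 581*(2*I*√6) + 120731/79 = 1162*I*√6 + 120731/79 = 120731/79 + 1162*I*√6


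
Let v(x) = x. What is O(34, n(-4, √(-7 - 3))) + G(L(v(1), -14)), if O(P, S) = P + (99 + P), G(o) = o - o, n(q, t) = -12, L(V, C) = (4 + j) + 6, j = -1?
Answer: 167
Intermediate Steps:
L(V, C) = 9 (L(V, C) = (4 - 1) + 6 = 3 + 6 = 9)
G(o) = 0
O(P, S) = 99 + 2*P
O(34, n(-4, √(-7 - 3))) + G(L(v(1), -14)) = (99 + 2*34) + 0 = (99 + 68) + 0 = 167 + 0 = 167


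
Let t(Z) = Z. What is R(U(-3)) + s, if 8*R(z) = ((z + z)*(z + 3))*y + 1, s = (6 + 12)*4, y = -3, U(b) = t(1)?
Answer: 553/8 ≈ 69.125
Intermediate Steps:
U(b) = 1
s = 72 (s = 18*4 = 72)
R(z) = 1/8 - 3*z*(3 + z)/4 (R(z) = (((z + z)*(z + 3))*(-3) + 1)/8 = (((2*z)*(3 + z))*(-3) + 1)/8 = ((2*z*(3 + z))*(-3) + 1)/8 = (-6*z*(3 + z) + 1)/8 = (1 - 6*z*(3 + z))/8 = 1/8 - 3*z*(3 + z)/4)
R(U(-3)) + s = (1/8 - 9/4*1 - 3/4*1**2) + 72 = (1/8 - 9/4 - 3/4*1) + 72 = (1/8 - 9/4 - 3/4) + 72 = -23/8 + 72 = 553/8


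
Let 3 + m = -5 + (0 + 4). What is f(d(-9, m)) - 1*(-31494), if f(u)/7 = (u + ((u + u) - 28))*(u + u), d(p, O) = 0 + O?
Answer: 33734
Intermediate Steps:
m = -4 (m = -3 + (-5 + (0 + 4)) = -3 + (-5 + 4) = -3 - 1 = -4)
d(p, O) = O
f(u) = 14*u*(-28 + 3*u) (f(u) = 7*((u + ((u + u) - 28))*(u + u)) = 7*((u + (2*u - 28))*(2*u)) = 7*((u + (-28 + 2*u))*(2*u)) = 7*((-28 + 3*u)*(2*u)) = 7*(2*u*(-28 + 3*u)) = 14*u*(-28 + 3*u))
f(d(-9, m)) - 1*(-31494) = 14*(-4)*(-28 + 3*(-4)) - 1*(-31494) = 14*(-4)*(-28 - 12) + 31494 = 14*(-4)*(-40) + 31494 = 2240 + 31494 = 33734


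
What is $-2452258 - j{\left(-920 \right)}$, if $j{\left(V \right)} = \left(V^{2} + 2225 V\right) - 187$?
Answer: $-1251471$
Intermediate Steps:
$j{\left(V \right)} = -187 + V^{2} + 2225 V$
$-2452258 - j{\left(-920 \right)} = -2452258 - \left(-187 + \left(-920\right)^{2} + 2225 \left(-920\right)\right) = -2452258 - \left(-187 + 846400 - 2047000\right) = -2452258 - -1200787 = -2452258 + 1200787 = -1251471$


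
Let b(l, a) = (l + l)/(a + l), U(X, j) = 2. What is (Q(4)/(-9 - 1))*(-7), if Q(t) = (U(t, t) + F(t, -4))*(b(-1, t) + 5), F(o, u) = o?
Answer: 91/5 ≈ 18.200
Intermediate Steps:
b(l, a) = 2*l/(a + l) (b(l, a) = (2*l)/(a + l) = 2*l/(a + l))
Q(t) = (2 + t)*(5 - 2/(-1 + t)) (Q(t) = (2 + t)*(2*(-1)/(t - 1) + 5) = (2 + t)*(2*(-1)/(-1 + t) + 5) = (2 + t)*(-2/(-1 + t) + 5) = (2 + t)*(5 - 2/(-1 + t)))
(Q(4)/(-9 - 1))*(-7) = (((-14 + 3*4 + 5*4²)/(-1 + 4))/(-9 - 1))*(-7) = (((-14 + 12 + 5*16)/3)/(-10))*(-7) = -(-14 + 12 + 80)/30*(-7) = -78/30*(-7) = -⅒*26*(-7) = -13/5*(-7) = 91/5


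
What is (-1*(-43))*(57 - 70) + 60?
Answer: -499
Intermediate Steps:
(-1*(-43))*(57 - 70) + 60 = 43*(-13) + 60 = -559 + 60 = -499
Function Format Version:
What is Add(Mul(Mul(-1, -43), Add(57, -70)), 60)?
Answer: -499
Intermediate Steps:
Add(Mul(Mul(-1, -43), Add(57, -70)), 60) = Add(Mul(43, -13), 60) = Add(-559, 60) = -499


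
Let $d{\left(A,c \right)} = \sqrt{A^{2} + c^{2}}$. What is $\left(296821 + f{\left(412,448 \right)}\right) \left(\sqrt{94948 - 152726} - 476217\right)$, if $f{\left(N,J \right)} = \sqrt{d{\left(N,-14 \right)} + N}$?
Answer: $- \left(296821 + \sqrt{412 + 2 \sqrt{42485}}\right) \left(476217 - i \sqrt{57778}\right) \approx -1.4136 \cdot 10^{11} + 7.1354 \cdot 10^{7} i$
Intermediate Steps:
$f{\left(N,J \right)} = \sqrt{N + \sqrt{196 + N^{2}}}$ ($f{\left(N,J \right)} = \sqrt{\sqrt{N^{2} + \left(-14\right)^{2}} + N} = \sqrt{\sqrt{N^{2} + 196} + N} = \sqrt{\sqrt{196 + N^{2}} + N} = \sqrt{N + \sqrt{196 + N^{2}}}$)
$\left(296821 + f{\left(412,448 \right)}\right) \left(\sqrt{94948 - 152726} - 476217\right) = \left(296821 + \sqrt{412 + \sqrt{196 + 412^{2}}}\right) \left(\sqrt{94948 - 152726} - 476217\right) = \left(296821 + \sqrt{412 + \sqrt{196 + 169744}}\right) \left(\sqrt{-57778} - 476217\right) = \left(296821 + \sqrt{412 + \sqrt{169940}}\right) \left(i \sqrt{57778} - 476217\right) = \left(296821 + \sqrt{412 + 2 \sqrt{42485}}\right) \left(-476217 + i \sqrt{57778}\right) = \left(-476217 + i \sqrt{57778}\right) \left(296821 + \sqrt{412 + 2 \sqrt{42485}}\right)$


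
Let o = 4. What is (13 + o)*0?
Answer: 0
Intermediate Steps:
(13 + o)*0 = (13 + 4)*0 = 17*0 = 0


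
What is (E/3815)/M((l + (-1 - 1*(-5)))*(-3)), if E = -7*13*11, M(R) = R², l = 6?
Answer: -143/490500 ≈ -0.00029154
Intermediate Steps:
E = -1001 (E = -91*11 = -1001)
(E/3815)/M((l + (-1 - 1*(-5)))*(-3)) = (-1001/3815)/(((6 + (-1 - 1*(-5)))*(-3))²) = (-1001*1/3815)/(((6 + (-1 + 5))*(-3))²) = -143*1/(9*(6 + 4)²)/545 = -143/(545*((10*(-3))²)) = -143/(545*((-30)²)) = -143/545/900 = -143/545*1/900 = -143/490500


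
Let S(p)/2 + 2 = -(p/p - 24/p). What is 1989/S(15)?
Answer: -9945/14 ≈ -710.36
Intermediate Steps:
S(p) = -6 + 48/p (S(p) = -4 + 2*(-(p/p - 24/p)) = -4 + 2*(-(1 - 24/p)) = -4 + 2*(-1 + 24/p) = -4 + (-2 + 48/p) = -6 + 48/p)
1989/S(15) = 1989/(-6 + 48/15) = 1989/(-6 + 48*(1/15)) = 1989/(-6 + 16/5) = 1989/(-14/5) = 1989*(-5/14) = -9945/14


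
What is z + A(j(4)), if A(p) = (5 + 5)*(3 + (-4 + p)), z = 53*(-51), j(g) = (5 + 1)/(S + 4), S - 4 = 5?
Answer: -35209/13 ≈ -2708.4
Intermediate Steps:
S = 9 (S = 4 + 5 = 9)
j(g) = 6/13 (j(g) = (5 + 1)/(9 + 4) = 6/13)
z = -2703
A(p) = -10 + 10*p (A(p) = 10*(-1 + p) = -10 + 10*p)
z + A(j(4)) = -2703 + (-10 + 10*(6/13)) = -2703 + (-10 + 60/13) = -2703 - 70/13 = -35209/13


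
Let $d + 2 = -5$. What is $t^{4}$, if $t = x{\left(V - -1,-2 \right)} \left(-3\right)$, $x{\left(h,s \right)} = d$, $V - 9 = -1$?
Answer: $194481$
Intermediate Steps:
$V = 8$ ($V = 9 - 1 = 8$)
$d = -7$ ($d = -2 - 5 = -7$)
$x{\left(h,s \right)} = -7$
$t = 21$ ($t = \left(-7\right) \left(-3\right) = 21$)
$t^{4} = 21^{4} = 194481$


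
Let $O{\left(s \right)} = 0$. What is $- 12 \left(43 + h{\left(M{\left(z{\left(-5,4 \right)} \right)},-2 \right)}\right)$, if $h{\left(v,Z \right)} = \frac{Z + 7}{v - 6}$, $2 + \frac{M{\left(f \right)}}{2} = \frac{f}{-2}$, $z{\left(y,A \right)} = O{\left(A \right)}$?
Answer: $-510$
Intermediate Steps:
$z{\left(y,A \right)} = 0$
$M{\left(f \right)} = -4 - f$ ($M{\left(f \right)} = -4 + 2 \frac{f}{-2} = -4 + 2 f \left(- \frac{1}{2}\right) = -4 + 2 \left(- \frac{f}{2}\right) = -4 - f$)
$h{\left(v,Z \right)} = \frac{7 + Z}{-6 + v}$
$- 12 \left(43 + h{\left(M{\left(z{\left(-5,4 \right)} \right)},-2 \right)}\right) = - 12 \left(43 + \frac{7 - 2}{-6 - 4}\right) = - 12 \left(43 + \frac{1}{-6 + \left(-4 + 0\right)} 5\right) = - 12 \left(43 + \frac{1}{-6 - 4} \cdot 5\right) = - 12 \left(43 + \frac{1}{-10} \cdot 5\right) = - 12 \left(43 - \frac{1}{2}\right) = \left(-12\right) \frac{85}{2} = -510$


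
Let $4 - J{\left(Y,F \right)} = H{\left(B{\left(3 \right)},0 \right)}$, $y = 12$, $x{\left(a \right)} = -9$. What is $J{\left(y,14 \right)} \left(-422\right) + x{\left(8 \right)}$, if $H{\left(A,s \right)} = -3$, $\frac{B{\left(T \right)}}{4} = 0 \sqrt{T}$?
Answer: $-2963$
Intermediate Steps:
$B{\left(T \right)} = 0$ ($B{\left(T \right)} = 4 \cdot 0 \sqrt{T} = 4 \cdot 0 = 0$)
$J{\left(Y,F \right)} = 7$ ($J{\left(Y,F \right)} = 4 - -3 = 4 + 3 = 7$)
$J{\left(y,14 \right)} \left(-422\right) + x{\left(8 \right)} = 7 \left(-422\right) - 9 = -2954 - 9 = -2963$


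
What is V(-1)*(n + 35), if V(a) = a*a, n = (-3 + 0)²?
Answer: 44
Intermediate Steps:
n = 9 (n = (-3)² = 9)
V(a) = a²
V(-1)*(n + 35) = (-1)²*(9 + 35) = 1*44 = 44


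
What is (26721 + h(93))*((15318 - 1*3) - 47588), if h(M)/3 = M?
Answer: -871371000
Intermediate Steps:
h(M) = 3*M
(26721 + h(93))*((15318 - 1*3) - 47588) = (26721 + 3*93)*((15318 - 1*3) - 47588) = (26721 + 279)*((15318 - 3) - 47588) = 27000*(15315 - 47588) = 27000*(-32273) = -871371000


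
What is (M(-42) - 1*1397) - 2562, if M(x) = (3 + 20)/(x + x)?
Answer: -332579/84 ≈ -3959.3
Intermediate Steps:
M(x) = 23/(2*x) (M(x) = 23/((2*x)) = 23*(1/(2*x)) = 23/(2*x))
(M(-42) - 1*1397) - 2562 = ((23/2)/(-42) - 1*1397) - 2562 = ((23/2)*(-1/42) - 1397) - 2562 = (-23/84 - 1397) - 2562 = -117371/84 - 2562 = -332579/84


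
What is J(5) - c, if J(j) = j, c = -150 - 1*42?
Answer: 197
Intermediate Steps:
c = -192 (c = -150 - 42 = -192)
J(5) - c = 5 - 1*(-192) = 5 + 192 = 197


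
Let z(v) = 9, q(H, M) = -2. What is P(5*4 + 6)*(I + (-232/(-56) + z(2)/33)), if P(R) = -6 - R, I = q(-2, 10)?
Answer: -5952/77 ≈ -77.299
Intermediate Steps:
I = -2
P(5*4 + 6)*(I + (-232/(-56) + z(2)/33)) = (-6 - (5*4 + 6))*(-2 + (-232/(-56) + 9/33)) = (-6 - (20 + 6))*(-2 + (-232*(-1/56) + 9*(1/33))) = (-6 - 1*26)*(-2 + (29/7 + 3/11)) = (-6 - 26)*(-2 + 340/77) = -32*186/77 = -5952/77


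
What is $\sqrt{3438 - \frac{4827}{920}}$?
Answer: $\frac{\sqrt{726370590}}{460} \approx 58.59$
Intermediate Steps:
$\sqrt{3438 - \frac{4827}{920}} = \sqrt{\frac{3158133}{920}} = \frac{\sqrt{726370590}}{460}$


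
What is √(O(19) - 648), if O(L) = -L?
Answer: I*√667 ≈ 25.826*I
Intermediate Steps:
√(O(19) - 648) = √(-1*19 - 648) = √(-19 - 648) = √(-667) = I*√667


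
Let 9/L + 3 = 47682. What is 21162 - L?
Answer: 336327663/15893 ≈ 21162.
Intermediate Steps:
L = 3/15893 (L = 9/(-3 + 47682) = 9/47679 = 9*(1/47679) = 3/15893 ≈ 0.00018876)
21162 - L = 21162 - 1*3/15893 = 21162 - 3/15893 = 336327663/15893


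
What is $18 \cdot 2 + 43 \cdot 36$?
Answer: $1584$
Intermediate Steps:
$18 \cdot 2 + 43 \cdot 36 = 36 + 1548 = 1584$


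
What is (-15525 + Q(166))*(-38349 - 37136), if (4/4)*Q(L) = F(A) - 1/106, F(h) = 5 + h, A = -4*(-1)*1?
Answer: 124149953045/106 ≈ 1.1712e+9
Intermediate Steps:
A = 4 (A = 4*1 = 4)
Q(L) = 953/106 (Q(L) = (5 + 4) - 1/106 = 9 - 1*1/106 = 9 - 1/106 = 953/106)
(-15525 + Q(166))*(-38349 - 37136) = (-15525 + 953/106)*(-38349 - 37136) = -1644697/106*(-75485) = 124149953045/106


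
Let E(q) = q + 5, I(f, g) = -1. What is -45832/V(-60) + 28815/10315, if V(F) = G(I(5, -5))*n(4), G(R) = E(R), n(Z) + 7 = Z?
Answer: 23655143/6189 ≈ 3822.1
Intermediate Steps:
E(q) = 5 + q
n(Z) = -7 + Z
G(R) = 5 + R
V(F) = -12 (V(F) = (5 - 1)*(-7 + 4) = 4*(-3) = -12)
-45832/V(-60) + 28815/10315 = -45832/(-12) + 28815/10315 = -45832*(-1/12) + 28815*(1/10315) = 11458/3 + 5763/2063 = 23655143/6189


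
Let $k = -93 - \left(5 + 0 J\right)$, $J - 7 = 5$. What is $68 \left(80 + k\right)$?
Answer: $-1224$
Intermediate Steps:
$J = 12$ ($J = 7 + 5 = 12$)
$k = -98$ ($k = -93 + \left(0 \cdot 12 - 5\right) = -93 + \left(0 - 5\right) = -93 - 5 = -98$)
$68 \left(80 + k\right) = 68 \left(80 - 98\right) = 68 \left(-18\right) = -1224$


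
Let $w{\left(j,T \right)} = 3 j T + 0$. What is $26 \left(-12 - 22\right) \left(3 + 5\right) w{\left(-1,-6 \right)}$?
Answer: $-127296$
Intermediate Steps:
$w{\left(j,T \right)} = 3 T j$ ($w{\left(j,T \right)} = 3 T j + 0 = 3 T j$)
$26 \left(-12 - 22\right) \left(3 + 5\right) w{\left(-1,-6 \right)} = 26 \left(-12 - 22\right) \left(3 + 5\right) 3 \left(-6\right) \left(-1\right) = 26 \left(\left(-34\right) 8\right) 18 = 26 \left(-272\right) 18 = \left(-7072\right) 18 = -127296$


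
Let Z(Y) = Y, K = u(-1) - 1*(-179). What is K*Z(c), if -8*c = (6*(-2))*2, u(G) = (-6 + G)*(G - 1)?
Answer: 579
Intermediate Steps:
u(G) = (-1 + G)*(-6 + G) (u(G) = (-6 + G)*(-1 + G) = (-1 + G)*(-6 + G))
c = 3 (c = -6*(-2)*2/8 = -(-3)*2/2 = -⅛*(-24) = 3)
K = 193 (K = (6 + (-1)² - 7*(-1)) - 1*(-179) = (6 + 1 + 7) + 179 = 14 + 179 = 193)
K*Z(c) = 193*3 = 579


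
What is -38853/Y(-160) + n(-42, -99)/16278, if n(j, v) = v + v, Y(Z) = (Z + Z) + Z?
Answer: 35130783/434080 ≈ 80.932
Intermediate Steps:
Y(Z) = 3*Z (Y(Z) = 2*Z + Z = 3*Z)
n(j, v) = 2*v
-38853/Y(-160) + n(-42, -99)/16278 = -38853/(3*(-160)) + (2*(-99))/16278 = -38853/(-480) - 198*1/16278 = -38853*(-1/480) - 33/2713 = 12951/160 - 33/2713 = 35130783/434080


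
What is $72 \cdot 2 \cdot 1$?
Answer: $144$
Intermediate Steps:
$72 \cdot 2 \cdot 1 = 72 \cdot 2 = 144$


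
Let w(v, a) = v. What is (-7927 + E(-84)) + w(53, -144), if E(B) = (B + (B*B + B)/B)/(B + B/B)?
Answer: -653375/83 ≈ -7872.0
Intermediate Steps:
E(B) = (B + (B + B²)/B)/(1 + B) (E(B) = (B + (B² + B)/B)/(B + 1) = (B + (B + B²)/B)/(1 + B))
(-7927 + E(-84)) + w(53, -144) = (-7927 + (1 + 2*(-84))/(1 - 84)) + 53 = (-7927 + (1 - 168)/(-83)) + 53 = (-7927 - 1/83*(-167)) + 53 = (-7927 + 167/83) + 53 = -657774/83 + 53 = -653375/83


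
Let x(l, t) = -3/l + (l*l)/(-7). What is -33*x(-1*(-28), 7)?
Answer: 103587/28 ≈ 3699.5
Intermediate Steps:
x(l, t) = -3/l - l²/7 (x(l, t) = -3/l + l²*(-⅐) = -3/l - l²/7)
-33*x(-1*(-28), 7) = -33*(-21 - (-1*(-28))³)/(7*((-1*(-28)))) = -33*(-21 - 1*28³)/(7*28) = -33*(-21 - 1*21952)/(7*28) = -33*(-21 - 21952)/(7*28) = -33*(-21973)/(7*28) = -33*(-3139/28) = 103587/28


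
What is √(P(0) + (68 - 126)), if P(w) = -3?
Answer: I*√61 ≈ 7.8102*I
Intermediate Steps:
√(P(0) + (68 - 126)) = √(-3 + (68 - 126)) = √(-3 - 58) = √(-61) = I*√61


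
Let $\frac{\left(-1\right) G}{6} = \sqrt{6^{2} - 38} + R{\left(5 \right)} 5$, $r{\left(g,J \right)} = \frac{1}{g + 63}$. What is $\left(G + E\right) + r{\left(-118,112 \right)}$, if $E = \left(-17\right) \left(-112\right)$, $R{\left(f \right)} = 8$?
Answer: $\frac{91519}{55} - 6 i \sqrt{2} \approx 1664.0 - 8.4853 i$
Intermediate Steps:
$r{\left(g,J \right)} = \frac{1}{63 + g}$
$E = 1904$
$G = -240 - 6 i \sqrt{2}$ ($G = - 6 \left(\sqrt{6^{2} - 38} + 8 \cdot 5\right) = - 6 \left(\sqrt{36 - 38} + 40\right) = - 6 \left(\sqrt{-2} + 40\right) = - 6 \left(i \sqrt{2} + 40\right) = - 6 \left(40 + i \sqrt{2}\right) = -240 - 6 i \sqrt{2} \approx -240.0 - 8.4853 i$)
$\left(G + E\right) + r{\left(-118,112 \right)} = \left(\left(-240 - 6 i \sqrt{2}\right) + 1904\right) + \frac{1}{63 - 118} = \left(1664 - 6 i \sqrt{2}\right) + \frac{1}{-55} = \left(1664 - 6 i \sqrt{2}\right) - \frac{1}{55} = \frac{91519}{55} - 6 i \sqrt{2}$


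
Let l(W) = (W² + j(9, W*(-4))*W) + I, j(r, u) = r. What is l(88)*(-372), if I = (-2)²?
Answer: -3176880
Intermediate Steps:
I = 4
l(W) = 4 + W² + 9*W (l(W) = (W² + 9*W) + 4 = 4 + W² + 9*W)
l(88)*(-372) = (4 + 88² + 9*88)*(-372) = (4 + 7744 + 792)*(-372) = 8540*(-372) = -3176880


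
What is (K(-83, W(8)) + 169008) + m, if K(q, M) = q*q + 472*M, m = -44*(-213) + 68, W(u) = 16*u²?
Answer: 668665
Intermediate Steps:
m = 9440 (m = 9372 + 68 = 9440)
K(q, M) = q² + 472*M
(K(-83, W(8)) + 169008) + m = (((-83)² + 472*(16*8²)) + 169008) + 9440 = ((6889 + 472*(16*64)) + 169008) + 9440 = ((6889 + 472*1024) + 169008) + 9440 = ((6889 + 483328) + 169008) + 9440 = (490217 + 169008) + 9440 = 659225 + 9440 = 668665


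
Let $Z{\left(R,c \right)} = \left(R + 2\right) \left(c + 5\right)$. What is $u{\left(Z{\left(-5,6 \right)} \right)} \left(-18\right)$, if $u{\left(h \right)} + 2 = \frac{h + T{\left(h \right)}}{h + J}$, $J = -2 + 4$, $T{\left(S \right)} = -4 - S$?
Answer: $\frac{1044}{31} \approx 33.677$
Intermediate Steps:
$Z{\left(R,c \right)} = \left(2 + R\right) \left(5 + c\right)$
$J = 2$
$u{\left(h \right)} = -2 - \frac{4}{2 + h}$ ($u{\left(h \right)} = -2 + \frac{h - \left(4 + h\right)}{h + 2} = -2 - \frac{4}{2 + h}$)
$u{\left(Z{\left(-5,6 \right)} \right)} \left(-18\right) = \frac{2 \left(-4 - \left(10 + 2 \cdot 6 + 5 \left(-5\right) - 30\right)\right)}{2 + \left(10 + 2 \cdot 6 + 5 \left(-5\right) - 30\right)} \left(-18\right) = \frac{2 \left(-4 - \left(10 + 12 - 25 - 30\right)\right)}{2 + \left(10 + 12 - 25 - 30\right)} \left(-18\right) = \frac{2 \left(-4 - -33\right)}{2 - 33} \left(-18\right) = \frac{2 \left(-4 + 33\right)}{-31} \left(-18\right) = 2 \left(- \frac{1}{31}\right) 29 \left(-18\right) = \left(- \frac{58}{31}\right) \left(-18\right) = \frac{1044}{31}$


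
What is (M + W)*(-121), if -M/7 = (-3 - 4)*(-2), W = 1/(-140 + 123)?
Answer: 201707/17 ≈ 11865.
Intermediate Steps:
W = -1/17 (W = 1/(-17) = -1/17 ≈ -0.058824)
M = -98 (M = -7*(-3 - 4)*(-2) = -(-49)*(-2) = -7*14 = -98)
(M + W)*(-121) = (-98 - 1/17)*(-121) = -1667/17*(-121) = 201707/17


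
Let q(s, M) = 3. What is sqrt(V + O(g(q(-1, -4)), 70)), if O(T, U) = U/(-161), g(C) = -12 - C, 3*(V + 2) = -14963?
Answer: I*sqrt(23757873)/69 ≈ 70.641*I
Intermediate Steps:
V = -14969/3 (V = -2 + (1/3)*(-14963) = -2 - 14963/3 = -14969/3 ≈ -4989.7)
O(T, U) = -U/161 (O(T, U) = U*(-1/161) = -U/161)
sqrt(V + O(g(q(-1, -4)), 70)) = sqrt(-14969/3 - 1/161*70) = sqrt(-14969/3 - 10/23) = sqrt(-344317/69) = I*sqrt(23757873)/69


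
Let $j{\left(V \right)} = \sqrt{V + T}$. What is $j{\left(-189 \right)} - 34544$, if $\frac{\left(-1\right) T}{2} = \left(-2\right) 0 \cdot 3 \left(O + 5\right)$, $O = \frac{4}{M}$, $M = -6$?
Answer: $-34544 + 3 i \sqrt{21} \approx -34544.0 + 13.748 i$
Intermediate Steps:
$O = - \frac{2}{3}$ ($O = \frac{4}{-6} = 4 \left(- \frac{1}{6}\right) = - \frac{2}{3} \approx -0.66667$)
$T = 0$ ($T = - 2 \left(-2\right) 0 \cdot 3 \left(- \frac{2}{3} + 5\right) = - 2 \cdot 0 \cdot 3 \cdot \frac{13}{3} = - 2 \cdot 0 \cdot \frac{13}{3} = \left(-2\right) 0 = 0$)
$j{\left(V \right)} = \sqrt{V}$ ($j{\left(V \right)} = \sqrt{V + 0} = \sqrt{V}$)
$j{\left(-189 \right)} - 34544 = \sqrt{-189} - 34544 = 3 i \sqrt{21} - 34544 = -34544 + 3 i \sqrt{21}$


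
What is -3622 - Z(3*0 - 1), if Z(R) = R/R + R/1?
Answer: -3622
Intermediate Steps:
Z(R) = 1 + R (Z(R) = 1 + R*1 = 1 + R)
-3622 - Z(3*0 - 1) = -3622 - (1 + (3*0 - 1)) = -3622 - (1 + (0 - 1)) = -3622 - (1 - 1) = -3622 - 1*0 = -3622 + 0 = -3622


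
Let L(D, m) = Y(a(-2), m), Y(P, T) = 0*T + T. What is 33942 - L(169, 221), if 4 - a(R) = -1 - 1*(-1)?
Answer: 33721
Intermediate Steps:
a(R) = 4 (a(R) = 4 - (-1 - 1*(-1)) = 4 - (-1 + 1) = 4 - 1*0 = 4 + 0 = 4)
Y(P, T) = T (Y(P, T) = 0 + T = T)
L(D, m) = m
33942 - L(169, 221) = 33942 - 1*221 = 33942 - 221 = 33721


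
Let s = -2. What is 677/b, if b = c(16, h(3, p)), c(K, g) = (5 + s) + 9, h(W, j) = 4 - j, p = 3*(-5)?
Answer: 677/12 ≈ 56.417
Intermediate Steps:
p = -15
c(K, g) = 12 (c(K, g) = (5 - 2) + 9 = 3 + 9 = 12)
b = 12
677/b = 677/12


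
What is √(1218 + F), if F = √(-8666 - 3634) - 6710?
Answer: √(-5492 + 10*I*√123) ≈ 0.7482 + 74.112*I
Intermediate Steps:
F = -6710 + 10*I*√123 (F = √(-12300) - 6710 = 10*I*√123 - 6710 = -6710 + 10*I*√123 ≈ -6710.0 + 110.91*I)
√(1218 + F) = √(1218 + (-6710 + 10*I*√123)) = √(-5492 + 10*I*√123)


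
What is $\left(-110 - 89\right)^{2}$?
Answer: $39601$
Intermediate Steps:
$\left(-110 - 89\right)^{2} = \left(-199\right)^{2} = 39601$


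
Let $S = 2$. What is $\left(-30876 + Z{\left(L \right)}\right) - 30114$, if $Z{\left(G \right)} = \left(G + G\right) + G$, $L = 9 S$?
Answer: $-60936$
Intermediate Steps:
$L = 18$ ($L = 9 \cdot 2 = 18$)
$Z{\left(G \right)} = 3 G$ ($Z{\left(G \right)} = 2 G + G = 3 G$)
$\left(-30876 + Z{\left(L \right)}\right) - 30114 = \left(-30876 + 3 \cdot 18\right) - 30114 = \left(-30876 + 54\right) - 30114 = -30822 - 30114 = -60936$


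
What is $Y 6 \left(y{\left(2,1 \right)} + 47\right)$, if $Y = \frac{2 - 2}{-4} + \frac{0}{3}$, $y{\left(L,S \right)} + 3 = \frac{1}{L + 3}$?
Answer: $0$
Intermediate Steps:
$y{\left(L,S \right)} = -3 + \frac{1}{3 + L}$ ($y{\left(L,S \right)} = -3 + \frac{1}{L + 3} = -3 + \frac{1}{3 + L}$)
$Y = 0$ ($Y = \left(2 - 2\right) \left(- \frac{1}{4}\right) + 0 \cdot \frac{1}{3} = 0 \left(- \frac{1}{4}\right) + 0 = 0 + 0 = 0$)
$Y 6 \left(y{\left(2,1 \right)} + 47\right) = 0 \cdot 6 \left(\frac{-8 - 6}{3 + 2} + 47\right) = 0 \left(\frac{-8 - 6}{5} + 47\right) = 0 \left(\frac{1}{5} \left(-14\right) + 47\right) = 0 \left(- \frac{14}{5} + 47\right) = 0 \cdot \frac{221}{5} = 0$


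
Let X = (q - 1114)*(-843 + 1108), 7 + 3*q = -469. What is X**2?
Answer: 1023678532900/9 ≈ 1.1374e+11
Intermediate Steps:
q = -476/3 (q = -7/3 + (1/3)*(-469) = -7/3 - 469/3 = -476/3 ≈ -158.67)
X = -1011770/3 (X = (-476/3 - 1114)*(-843 + 1108) = -3818/3*265 = -1011770/3 ≈ -3.3726e+5)
X**2 = (-1011770/3)**2 = 1023678532900/9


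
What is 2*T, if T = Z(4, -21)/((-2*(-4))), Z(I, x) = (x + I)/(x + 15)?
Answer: 17/24 ≈ 0.70833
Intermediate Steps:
Z(I, x) = (I + x)/(15 + x)
T = 17/48 (T = ((4 - 21)/(15 - 21))/((-2*(-4))) = (-17/(-6))/8 = -⅙*(-17)*(⅛) = (17/6)*(⅛) = 17/48 ≈ 0.35417)
2*T = 2*(17/48) = 17/24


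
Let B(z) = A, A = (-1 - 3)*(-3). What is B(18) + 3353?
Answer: 3365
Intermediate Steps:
A = 12 (A = -4*(-3) = 12)
B(z) = 12
B(18) + 3353 = 12 + 3353 = 3365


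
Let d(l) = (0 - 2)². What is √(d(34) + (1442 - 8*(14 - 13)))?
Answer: √1438 ≈ 37.921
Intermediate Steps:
d(l) = 4 (d(l) = (-2)² = 4)
√(d(34) + (1442 - 8*(14 - 13))) = √(4 + (1442 - 8*(14 - 13))) = √(4 + (1442 - 8)) = √(4 + 1434) = √1438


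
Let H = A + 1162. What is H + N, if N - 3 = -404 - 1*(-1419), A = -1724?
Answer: 456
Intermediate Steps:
H = -562 (H = -1724 + 1162 = -562)
N = 1018 (N = 3 + (-404 - 1*(-1419)) = 3 + (-404 + 1419) = 3 + 1015 = 1018)
H + N = -562 + 1018 = 456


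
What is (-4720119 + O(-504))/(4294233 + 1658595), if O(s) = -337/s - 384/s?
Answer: -339848465/428603616 ≈ -0.79292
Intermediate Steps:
O(s) = -721/s
(-4720119 + O(-504))/(4294233 + 1658595) = (-4720119 - 721/(-504))/(4294233 + 1658595) = (-4720119 - 721*(-1/504))/5952828 = (-4720119 + 103/72)*(1/5952828) = -339848465/72*1/5952828 = -339848465/428603616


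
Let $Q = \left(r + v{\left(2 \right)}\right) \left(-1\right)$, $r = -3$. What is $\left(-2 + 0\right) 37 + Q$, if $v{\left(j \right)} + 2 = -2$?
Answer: $-67$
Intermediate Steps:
$v{\left(j \right)} = -4$ ($v{\left(j \right)} = -2 - 2 = -4$)
$Q = 7$ ($Q = \left(-3 - 4\right) \left(-1\right) = \left(-7\right) \left(-1\right) = 7$)
$\left(-2 + 0\right) 37 + Q = \left(-2 + 0\right) 37 + 7 = \left(-2\right) 37 + 7 = -74 + 7 = -67$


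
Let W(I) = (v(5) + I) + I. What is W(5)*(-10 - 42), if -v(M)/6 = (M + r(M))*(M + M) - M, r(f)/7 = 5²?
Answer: 559520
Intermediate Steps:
r(f) = 175 (r(f) = 7*5² = 7*25 = 175)
v(M) = 6*M - 12*M*(175 + M) (v(M) = -6*((M + 175)*(M + M) - M) = -6*((175 + M)*(2*M) - M) = -6*(2*M*(175 + M) - M) = -6*(-M + 2*M*(175 + M)) = 6*M - 12*M*(175 + M))
W(I) = -10770 + 2*I (W(I) = (-6*5*(349 + 2*5) + I) + I = (-6*5*(349 + 10) + I) + I = (-6*5*359 + I) + I = (-10770 + I) + I = -10770 + 2*I)
W(5)*(-10 - 42) = (-10770 + 2*5)*(-10 - 42) = (-10770 + 10)*(-52) = -10760*(-52) = 559520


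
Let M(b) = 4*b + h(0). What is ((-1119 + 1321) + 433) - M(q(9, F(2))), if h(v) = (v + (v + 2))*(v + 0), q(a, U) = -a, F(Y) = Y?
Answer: 671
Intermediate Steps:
h(v) = v*(2 + 2*v) (h(v) = (v + (2 + v))*v = (2 + 2*v)*v = v*(2 + 2*v))
M(b) = 4*b (M(b) = 4*b + 2*0*(1 + 0) = 4*b + 2*0*1 = 4*b + 0 = 4*b)
((-1119 + 1321) + 433) - M(q(9, F(2))) = ((-1119 + 1321) + 433) - 4*(-1*9) = (202 + 433) - 4*(-9) = 635 - 1*(-36) = 635 + 36 = 671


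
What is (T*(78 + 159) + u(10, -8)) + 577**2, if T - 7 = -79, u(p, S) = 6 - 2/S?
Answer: 1263485/4 ≈ 3.1587e+5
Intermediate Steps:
T = -72 (T = 7 - 79 = -72)
(T*(78 + 159) + u(10, -8)) + 577**2 = (-72*(78 + 159) + (6 - 2/(-8))) + 577**2 = (-72*237 + (6 - 2*(-1/8))) + 332929 = (-17064 + (6 + 1/4)) + 332929 = (-17064 + 25/4) + 332929 = -68231/4 + 332929 = 1263485/4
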